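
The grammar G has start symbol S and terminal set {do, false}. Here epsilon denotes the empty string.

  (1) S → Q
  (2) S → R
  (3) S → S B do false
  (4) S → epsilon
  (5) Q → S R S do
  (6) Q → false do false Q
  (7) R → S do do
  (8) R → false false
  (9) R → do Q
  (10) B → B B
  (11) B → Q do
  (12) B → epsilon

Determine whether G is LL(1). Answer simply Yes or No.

No

FIRST(S) = {epsilon, do, false}
FIRST(Q) = {do, false}
FIRST(R) = {do, false}
FIRST(B) = {epsilon, do, false}
FOLLOW(S) = {$, do, false}
FOLLOW(Q) = {$, do, false}
FOLLOW(R) = {$, do, false}
FOLLOW(B) = {do, false}
Cell M[B, do] receives both B → B B and B → Q do and B → epsilon — the grammar is not LL(1).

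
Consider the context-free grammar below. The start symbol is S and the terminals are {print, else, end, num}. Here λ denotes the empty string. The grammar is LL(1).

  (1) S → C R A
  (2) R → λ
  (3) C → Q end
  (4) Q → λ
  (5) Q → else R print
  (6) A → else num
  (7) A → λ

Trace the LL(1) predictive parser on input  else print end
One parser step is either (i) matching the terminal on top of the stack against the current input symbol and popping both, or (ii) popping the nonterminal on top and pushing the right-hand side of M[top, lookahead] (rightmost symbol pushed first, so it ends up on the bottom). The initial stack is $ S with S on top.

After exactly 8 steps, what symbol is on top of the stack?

A

     Stack                   Input             Action
  1  $ S                     else print end $  expand S → C R A
  2  $ A R C                 else print end $  expand C → Q end
  3  $ A R end Q             else print end $  expand Q → else R print
  4  $ A R end print R else  else print end $  match else
  5  $ A R end print R       print end $       expand R → λ
  6  $ A R end print         print end $       match print
  7  $ A R end               end $             match end
  8  $ A R                   $                 expand R → λ
Stack after step 8: $ A (top = A).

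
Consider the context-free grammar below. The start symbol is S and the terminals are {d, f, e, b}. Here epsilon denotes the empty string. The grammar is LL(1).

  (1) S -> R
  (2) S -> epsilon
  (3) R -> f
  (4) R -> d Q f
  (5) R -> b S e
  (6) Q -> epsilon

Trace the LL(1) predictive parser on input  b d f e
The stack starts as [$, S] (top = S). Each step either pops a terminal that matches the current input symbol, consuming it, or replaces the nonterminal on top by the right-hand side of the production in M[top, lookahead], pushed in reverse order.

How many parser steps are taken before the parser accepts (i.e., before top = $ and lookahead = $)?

9

step 1: stack=$ S  input=b d f e $  — expand S -> R
step 2: stack=$ R  input=b d f e $  — expand R -> b S e
step 3: stack=$ e S b  input=b d f e $  — match b
step 4: stack=$ e S  input=d f e $  — expand S -> R
step 5: stack=$ e R  input=d f e $  — expand R -> d Q f
step 6: stack=$ e f Q d  input=d f e $  — match d
step 7: stack=$ e f Q  input=f e $  — expand Q -> epsilon
step 8: stack=$ e f  input=f e $  — match f
step 9: stack=$ e  input=e $  — match e
Accept reached after 9 steps.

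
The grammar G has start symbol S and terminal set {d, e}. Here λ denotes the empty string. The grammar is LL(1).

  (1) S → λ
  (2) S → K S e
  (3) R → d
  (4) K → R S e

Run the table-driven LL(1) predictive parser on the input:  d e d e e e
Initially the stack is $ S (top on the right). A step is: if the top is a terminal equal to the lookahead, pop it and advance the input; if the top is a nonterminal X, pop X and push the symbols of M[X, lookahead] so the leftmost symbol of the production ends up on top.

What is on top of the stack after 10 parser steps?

S

step 1: stack=$ S  input=d e d e e e $  — expand S → K S e
step 2: stack=$ e S K  input=d e d e e e $  — expand K → R S e
step 3: stack=$ e S e S R  input=d e d e e e $  — expand R → d
step 4: stack=$ e S e S d  input=d e d e e e $  — match d
step 5: stack=$ e S e S  input=e d e e e $  — expand S → λ
step 6: stack=$ e S e  input=e d e e e $  — match e
step 7: stack=$ e S  input=d e e e $  — expand S → K S e
step 8: stack=$ e e S K  input=d e e e $  — expand K → R S e
step 9: stack=$ e e S e S R  input=d e e e $  — expand R → d
step 10: stack=$ e e S e S d  input=d e e e $  — match d
Stack after step 10: $ e e S e S (top = S).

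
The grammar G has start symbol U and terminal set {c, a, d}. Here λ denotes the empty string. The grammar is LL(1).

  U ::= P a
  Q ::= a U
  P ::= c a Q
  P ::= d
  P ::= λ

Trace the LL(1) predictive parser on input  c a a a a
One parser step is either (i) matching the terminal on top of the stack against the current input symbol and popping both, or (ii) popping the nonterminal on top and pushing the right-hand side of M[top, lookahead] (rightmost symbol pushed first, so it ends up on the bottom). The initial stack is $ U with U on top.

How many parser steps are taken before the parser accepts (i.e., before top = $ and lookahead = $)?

10

step 1: stack=$ U  input=c a a a a $  — expand U ::= P a
step 2: stack=$ a P  input=c a a a a $  — expand P ::= c a Q
step 3: stack=$ a Q a c  input=c a a a a $  — match c
step 4: stack=$ a Q a  input=a a a a $  — match a
step 5: stack=$ a Q  input=a a a $  — expand Q ::= a U
step 6: stack=$ a U a  input=a a a $  — match a
step 7: stack=$ a U  input=a a $  — expand U ::= P a
step 8: stack=$ a a P  input=a a $  — expand P ::= λ
step 9: stack=$ a a  input=a a $  — match a
step 10: stack=$ a  input=a $  — match a
Accept reached after 10 steps.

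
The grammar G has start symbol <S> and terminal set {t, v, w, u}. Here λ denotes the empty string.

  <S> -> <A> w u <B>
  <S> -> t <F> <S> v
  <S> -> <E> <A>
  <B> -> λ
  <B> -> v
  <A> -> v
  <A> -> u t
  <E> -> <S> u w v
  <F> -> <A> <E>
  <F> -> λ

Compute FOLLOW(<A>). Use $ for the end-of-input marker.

{$, t, u, v, w}

FIRST(<B>): from <B>->λ we get {λ}; from <B>->v we get {v}. So FIRST(<B>) = {λ, v}.
FIRST(<A>): from <A>->v we get {v}; from <A>->u t we get {u}. So FIRST(<A>) = {u, v}.
FIRST(<F>): from <F>-><A> <E> we get {u, v}; from <F>->λ we get {λ}. So FIRST(<F>) = {λ, u, v}.
FIRST(<S>): from <S>-><A> w u <B> we get {u, v}; from <S>->t <F> <S> v we get {t}; from <S>-><E> <A> we get {t, u, v}. So FIRST(<S>) = {t, u, v}.
FIRST(<E>): from <E>-><S> u w v we get {t, u, v}. So FIRST(<E>) = {t, u, v}.
FOLLOW(<S>) includes $ since <S> is the start symbol.
FOLLOW(<S>): in <S>->t <F> <S> v, <S> is followed by v with FIRST {v}; in <E>-><S> u w v, <S> is followed by u w v with FIRST {u}. Thus FOLLOW(<S>) = {$, u, v}.
FOLLOW(<B>): in <S>-><A> w u <B>, the suffix after <B> is empty, so FOLLOW(<B>) ⊇ FOLLOW(<S>) = {$, u, v}. Thus FOLLOW(<B>) = {$, u, v}.
FOLLOW(<A>): in <S>-><A> w u <B>, <A> is followed by w u <B> with FIRST {w}; in <S>-><E> <A>, the suffix after <A> is empty, so FOLLOW(<A>) ⊇ FOLLOW(<S>) = {$, u, v}; in <F>-><A> <E>, <A> is followed by <E> with FIRST {t, u, v}. Thus FOLLOW(<A>) = {$, t, u, v, w}.
FOLLOW(<F>): in <S>->t <F> <S> v, <F> is followed by <S> v with FIRST {t, u, v}. Thus FOLLOW(<F>) = {t, u, v}.
FOLLOW(<E>): in <S>-><E> <A>, <E> is followed by <A> with FIRST {u, v}; in <F>-><A> <E>, the suffix after <E> is empty, so FOLLOW(<E>) ⊇ FOLLOW(<F>) = {t, u, v}. Thus FOLLOW(<E>) = {t, u, v}.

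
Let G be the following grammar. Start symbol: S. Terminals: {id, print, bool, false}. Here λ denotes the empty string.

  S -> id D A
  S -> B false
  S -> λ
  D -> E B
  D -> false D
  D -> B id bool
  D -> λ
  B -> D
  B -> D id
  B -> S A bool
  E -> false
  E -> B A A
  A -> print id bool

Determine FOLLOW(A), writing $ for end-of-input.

FIRST(A) = {print}
FIRST(S) = {λ, false, id, print}  (via B false)
FIRST(D) = {λ, false, id, print}  (via E B, B id bool)
FIRST(B) = {λ, false, id, print}  (via D, D id, S A bool)
FIRST(E) = {false, id, print}  (via B A A)
FOLLOW(S) includes $ since S is the start symbol.
FOLLOW(S): in B->S A bool, S is followed by A bool with FIRST {print}. Thus FOLLOW(S) = {$, print}.
FOLLOW(D): in S->id D A, D is followed by A with FIRST {print}; in D->false D, the suffix after D is empty (adds nothing new); in B->D, the suffix after D is empty, so FOLLOW(D) ⊇ FOLLOW(B) = {false, id, print}; in B->D id, D is followed by id with FIRST {id}. Thus FOLLOW(D) = {false, id, print}.
FOLLOW(B): in S->B false, B is followed by false with FIRST {false}; in D->E B, the suffix after B is empty, so FOLLOW(B) ⊇ FOLLOW(D) = {false, id, print}; in D->B id bool, B is followed by id bool with FIRST {id}; in E->B A A, B is followed by A A with FIRST {print}. Thus FOLLOW(B) = {false, id, print}.
FOLLOW(E): in D->E B, E is followed by B with FIRST {λ, false, id, print}; in D->E B, the suffix after E is nullable, so FOLLOW(E) ⊇ FOLLOW(D) = {false, id, print}. Thus FOLLOW(E) = {false, id, print}.
FOLLOW(A): in S->id D A, the suffix after A is empty, so FOLLOW(A) ⊇ FOLLOW(S) = {$, print}; in B->S A bool, A is followed by bool with FIRST {bool}; in E->B A A (occurrence 1), A is followed by A with FIRST {print}; in E->B A A (occurrence 2), the suffix after A is empty, so FOLLOW(A) ⊇ FOLLOW(E) = {false, id, print}. Thus FOLLOW(A) = {$, bool, false, id, print}.

{$, bool, false, id, print}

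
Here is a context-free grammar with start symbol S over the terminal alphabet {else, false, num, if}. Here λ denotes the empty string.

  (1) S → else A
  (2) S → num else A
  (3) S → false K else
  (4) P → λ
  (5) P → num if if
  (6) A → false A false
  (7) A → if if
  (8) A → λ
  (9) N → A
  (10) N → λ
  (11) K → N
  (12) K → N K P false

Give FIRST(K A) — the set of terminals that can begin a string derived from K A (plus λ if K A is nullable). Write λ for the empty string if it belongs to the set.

{λ, false, if, num}

FIRST(S) = {else, false, num}
FIRST(P) = {λ, num}
FIRST(A) = {λ, false, if}
FIRST(N) = {λ, false, if}  (via A)
FIRST(K) = {λ, false, if, num}  (via N, N K P false)
FIRST(K A): take FIRST of each symbol in turn, carrying on past any symbol whose FIRST contains λ; result {λ, false, if, num}.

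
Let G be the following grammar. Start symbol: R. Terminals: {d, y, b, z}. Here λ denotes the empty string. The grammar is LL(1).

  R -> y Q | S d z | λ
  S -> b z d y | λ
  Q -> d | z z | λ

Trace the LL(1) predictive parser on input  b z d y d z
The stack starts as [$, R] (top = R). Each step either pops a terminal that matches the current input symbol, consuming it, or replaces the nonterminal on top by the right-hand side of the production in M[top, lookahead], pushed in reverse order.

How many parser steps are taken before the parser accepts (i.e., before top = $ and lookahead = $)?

step 1: stack=$ R  input=b z d y d z $  — expand R -> S d z
step 2: stack=$ z d S  input=b z d y d z $  — expand S -> b z d y
step 3: stack=$ z d y d z b  input=b z d y d z $  — match b
step 4: stack=$ z d y d z  input=z d y d z $  — match z
step 5: stack=$ z d y d  input=d y d z $  — match d
step 6: stack=$ z d y  input=y d z $  — match y
step 7: stack=$ z d  input=d z $  — match d
step 8: stack=$ z  input=z $  — match z
Accept reached after 8 steps.

8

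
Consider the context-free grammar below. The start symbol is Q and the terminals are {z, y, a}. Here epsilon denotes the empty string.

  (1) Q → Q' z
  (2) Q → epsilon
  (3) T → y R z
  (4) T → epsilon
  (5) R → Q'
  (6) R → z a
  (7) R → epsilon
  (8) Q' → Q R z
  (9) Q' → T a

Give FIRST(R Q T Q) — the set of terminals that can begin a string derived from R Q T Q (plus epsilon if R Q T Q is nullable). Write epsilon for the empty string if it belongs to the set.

{epsilon, a, y, z}

FIRST(T): from T→y R z we get {y}; from T→epsilon we get {epsilon}. So FIRST(T) = {epsilon, y}.
FIRST(Q): from Q→Q' z we get {a, y, z}; from Q→epsilon we get {epsilon}. So FIRST(Q) = {epsilon, a, y, z}.
FIRST(R): from R→Q' we get {a, y, z}; from R→z a we get {z}; from R→epsilon we get {epsilon}. So FIRST(R) = {epsilon, a, y, z}.
FIRST(Q'): from Q'→Q R z we get {a, y, z}; from Q'→T a we get {a, y}. So FIRST(Q') = {a, y, z}.
FIRST(R Q T Q): take FIRST of each symbol in turn, carrying on past any symbol whose FIRST contains epsilon; result {epsilon, a, y, z}.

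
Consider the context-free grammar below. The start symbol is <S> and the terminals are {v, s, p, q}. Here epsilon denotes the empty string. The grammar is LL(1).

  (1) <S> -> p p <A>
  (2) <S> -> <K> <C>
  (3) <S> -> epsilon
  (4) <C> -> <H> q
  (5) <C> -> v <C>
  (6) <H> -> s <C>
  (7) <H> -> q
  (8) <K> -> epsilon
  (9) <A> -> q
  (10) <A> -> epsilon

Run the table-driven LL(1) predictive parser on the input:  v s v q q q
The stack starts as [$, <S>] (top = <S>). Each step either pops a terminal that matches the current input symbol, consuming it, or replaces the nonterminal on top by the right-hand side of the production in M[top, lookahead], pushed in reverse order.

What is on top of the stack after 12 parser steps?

q

      Stack      Input          Action
   1  $ <S>      v s v q q q $  expand <S> -> <K> <C>
   2  $ <C> <K>  v s v q q q $  expand <K> -> epsilon
   3  $ <C>      v s v q q q $  expand <C> -> v <C>
   4  $ <C> v    v s v q q q $  match v
   5  $ <C>      s v q q q $    expand <C> -> <H> q
   6  $ q <H>    s v q q q $    expand <H> -> s <C>
   7  $ q <C> s  s v q q q $    match s
   8  $ q <C>    v q q q $      expand <C> -> v <C>
   9  $ q <C> v  v q q q $      match v
  10  $ q <C>    q q q $        expand <C> -> <H> q
  11  $ q q <H>  q q q $        expand <H> -> q
  12  $ q q q    q q q $        match q
Stack after step 12: $ q q (top = q).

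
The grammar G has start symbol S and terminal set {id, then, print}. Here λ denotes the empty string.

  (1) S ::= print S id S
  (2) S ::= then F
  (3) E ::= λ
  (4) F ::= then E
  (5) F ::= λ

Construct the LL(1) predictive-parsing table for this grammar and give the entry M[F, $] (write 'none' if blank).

F ::= λ

FIRST(S) = {print, then}
FIRST(E) = {λ}
FIRST(F) = {λ, then}
FOLLOW(S) includes $ since S is the start symbol.
FOLLOW(S): in S::=print S id S (occurrence 1), S is followed by id S with FIRST {id}; in S::=print S id S (occurrence 2), the suffix after S is empty (adds nothing new). Thus FOLLOW(S) = {$, id}.
FOLLOW(F): in S::=then F, the suffix after F is empty, so FOLLOW(F) ⊇ FOLLOW(S) = {$, id}. Thus FOLLOW(F) = {$, id}.
For F ::= then E: FIRST(then E) = {then}, so it goes in M[F, t] for t ∈ {then}.
For F ::= λ: FIRST(λ) = {λ}, so it goes in M[F, t] for t ∈ {}; since λ ∈ FIRST, also for every t ∈ FOLLOW(F) = {$, id}.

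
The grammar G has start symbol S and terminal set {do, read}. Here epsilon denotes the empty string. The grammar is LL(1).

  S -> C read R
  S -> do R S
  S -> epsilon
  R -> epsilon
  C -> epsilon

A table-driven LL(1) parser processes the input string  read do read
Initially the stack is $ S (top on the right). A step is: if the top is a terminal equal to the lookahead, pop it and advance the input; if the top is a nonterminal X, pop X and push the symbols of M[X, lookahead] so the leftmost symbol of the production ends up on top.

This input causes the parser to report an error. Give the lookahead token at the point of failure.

     Stack       Input           Action
  1  $ S         read do read $  expand S -> C read R
  2  $ R read C  read do read $  expand C -> epsilon
  3  $ R read    read do read $  match read
  4  $ R         do read $       expand R -> epsilon
  5  $           do read $       error: stack empty but input remains

do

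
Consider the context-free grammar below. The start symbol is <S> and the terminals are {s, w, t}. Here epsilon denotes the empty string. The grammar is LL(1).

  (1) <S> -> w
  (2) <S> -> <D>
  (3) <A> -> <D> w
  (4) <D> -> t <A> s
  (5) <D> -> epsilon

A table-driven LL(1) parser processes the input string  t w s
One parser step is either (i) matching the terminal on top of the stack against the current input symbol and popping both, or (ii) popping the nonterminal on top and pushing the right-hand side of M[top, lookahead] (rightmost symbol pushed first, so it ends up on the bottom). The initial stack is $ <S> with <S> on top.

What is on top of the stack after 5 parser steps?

     Stack      Input    Action
  1  $ <S>      t w s $  expand <S> -> <D>
  2  $ <D>      t w s $  expand <D> -> t <A> s
  3  $ s <A> t  t w s $  match t
  4  $ s <A>    w s $    expand <A> -> <D> w
  5  $ s w <D>  w s $    expand <D> -> epsilon
Stack after step 5: $ s w (top = w).

w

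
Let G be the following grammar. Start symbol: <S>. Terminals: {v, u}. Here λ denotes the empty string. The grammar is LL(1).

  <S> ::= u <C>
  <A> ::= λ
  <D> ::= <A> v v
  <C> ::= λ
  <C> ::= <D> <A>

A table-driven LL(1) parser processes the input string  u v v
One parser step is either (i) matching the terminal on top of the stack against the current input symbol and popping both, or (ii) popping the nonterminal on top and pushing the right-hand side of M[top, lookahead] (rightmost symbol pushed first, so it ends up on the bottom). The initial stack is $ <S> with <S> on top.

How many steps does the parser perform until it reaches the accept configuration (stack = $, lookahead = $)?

step 1: stack=$ <S>  input=u v v $  — expand <S> ::= u <C>
step 2: stack=$ <C> u  input=u v v $  — match u
step 3: stack=$ <C>  input=v v $  — expand <C> ::= <D> <A>
step 4: stack=$ <A> <D>  input=v v $  — expand <D> ::= <A> v v
step 5: stack=$ <A> v v <A>  input=v v $  — expand <A> ::= λ
step 6: stack=$ <A> v v  input=v v $  — match v
step 7: stack=$ <A> v  input=v $  — match v
step 8: stack=$ <A>  input=$  — expand <A> ::= λ
Accept reached after 8 steps.

8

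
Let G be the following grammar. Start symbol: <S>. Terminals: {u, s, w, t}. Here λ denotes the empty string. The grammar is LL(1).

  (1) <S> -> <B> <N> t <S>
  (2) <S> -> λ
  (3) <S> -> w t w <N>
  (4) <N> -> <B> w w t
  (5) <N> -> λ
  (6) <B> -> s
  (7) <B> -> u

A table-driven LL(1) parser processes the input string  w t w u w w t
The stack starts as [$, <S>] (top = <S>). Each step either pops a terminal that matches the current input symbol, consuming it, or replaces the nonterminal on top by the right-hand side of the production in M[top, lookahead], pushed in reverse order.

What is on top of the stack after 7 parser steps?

step 1: stack=$ <S>  input=w t w u w w t $  — expand <S> -> w t w <N>
step 2: stack=$ <N> w t w  input=w t w u w w t $  — match w
step 3: stack=$ <N> w t  input=t w u w w t $  — match t
step 4: stack=$ <N> w  input=w u w w t $  — match w
step 5: stack=$ <N>  input=u w w t $  — expand <N> -> <B> w w t
step 6: stack=$ t w w <B>  input=u w w t $  — expand <B> -> u
step 7: stack=$ t w w u  input=u w w t $  — match u
Stack after step 7: $ t w w (top = w).

w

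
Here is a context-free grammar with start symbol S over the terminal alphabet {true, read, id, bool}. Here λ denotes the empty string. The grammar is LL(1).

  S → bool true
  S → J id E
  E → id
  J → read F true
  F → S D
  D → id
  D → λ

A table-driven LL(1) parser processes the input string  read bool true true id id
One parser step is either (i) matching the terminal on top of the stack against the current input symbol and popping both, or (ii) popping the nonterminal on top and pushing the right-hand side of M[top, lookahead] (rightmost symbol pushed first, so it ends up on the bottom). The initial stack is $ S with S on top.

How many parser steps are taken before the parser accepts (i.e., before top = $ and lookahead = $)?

step 1: stack=$ S  input=read bool true true id id $  — expand S → J id E
step 2: stack=$ E id J  input=read bool true true id id $  — expand J → read F true
step 3: stack=$ E id true F read  input=read bool true true id id $  — match read
step 4: stack=$ E id true F  input=bool true true id id $  — expand F → S D
step 5: stack=$ E id true D S  input=bool true true id id $  — expand S → bool true
step 6: stack=$ E id true D true bool  input=bool true true id id $  — match bool
step 7: stack=$ E id true D true  input=true true id id $  — match true
step 8: stack=$ E id true D  input=true id id $  — expand D → λ
step 9: stack=$ E id true  input=true id id $  — match true
step 10: stack=$ E id  input=id id $  — match id
step 11: stack=$ E  input=id $  — expand E → id
step 12: stack=$ id  input=id $  — match id
Accept reached after 12 steps.

12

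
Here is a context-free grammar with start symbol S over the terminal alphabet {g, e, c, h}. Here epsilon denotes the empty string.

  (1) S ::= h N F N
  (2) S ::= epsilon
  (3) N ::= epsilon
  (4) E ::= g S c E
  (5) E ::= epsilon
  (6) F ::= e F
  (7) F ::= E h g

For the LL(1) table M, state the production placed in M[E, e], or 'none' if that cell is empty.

none

FIRST(S) = {epsilon, h}
FIRST(N) = {epsilon}
FIRST(E) = {epsilon, g}
FIRST(F) = {e, g, h}  (via E h g)
FOLLOW(S) includes $ since S is the start symbol.
FOLLOW(E): in E::=g S c E, the suffix after E is empty (adds nothing new); in F::=E h g, E is followed by h g with FIRST {h}. Thus FOLLOW(E) = {h}.
For E ::= g S c E: FIRST(g S c E) = {g}, so it goes in M[E, t] for t ∈ {g}.
For E ::= epsilon: FIRST(epsilon) = {epsilon}, so it goes in M[E, t] for t ∈ {}; since epsilon ∈ FIRST, also for every t ∈ FOLLOW(E) = {h}.
None of these place a production in M[E, e].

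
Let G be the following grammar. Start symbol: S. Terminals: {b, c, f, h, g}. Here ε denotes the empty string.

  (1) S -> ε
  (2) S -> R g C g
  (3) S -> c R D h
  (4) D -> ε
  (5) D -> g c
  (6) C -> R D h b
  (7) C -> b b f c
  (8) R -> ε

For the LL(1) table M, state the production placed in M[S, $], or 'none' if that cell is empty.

FIRST(D) = {ε, g}
FIRST(R) = {ε}
FIRST(S) = {ε, c, g}  (via R g C g)
FIRST(C) = {b, g, h}  (via R D h b)
FOLLOW(S) includes $ since S is the start symbol.
FOLLOW(S): S appears on no right-hand side. Thus FOLLOW(S) = {$}.
For S -> ε: FIRST(ε) = {ε}, so it goes in M[S, t] for t ∈ {}; since ε ∈ FIRST, also for every t ∈ FOLLOW(S) = {$}.
For S -> R g C g: FIRST(R g C g) = {g}, so it goes in M[S, t] for t ∈ {g}.
For S -> c R D h: FIRST(c R D h) = {c}, so it goes in M[S, t] for t ∈ {c}.

S -> ε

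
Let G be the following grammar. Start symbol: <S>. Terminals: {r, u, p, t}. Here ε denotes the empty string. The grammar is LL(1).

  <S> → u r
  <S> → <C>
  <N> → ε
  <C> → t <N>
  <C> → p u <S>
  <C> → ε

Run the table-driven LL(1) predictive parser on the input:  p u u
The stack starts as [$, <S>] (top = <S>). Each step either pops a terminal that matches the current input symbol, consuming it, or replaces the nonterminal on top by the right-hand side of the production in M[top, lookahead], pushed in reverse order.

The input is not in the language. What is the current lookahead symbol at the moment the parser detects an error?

$

     Stack      Input    Action
  1  $ <S>      p u u $  expand <S> → <C>
  2  $ <C>      p u u $  expand <C> → p u <S>
  3  $ <S> u p  p u u $  match p
  4  $ <S> u    u u $    match u
  5  $ <S>      u $      expand <S> → u r
  6  $ r u      u $      match u
  7  $ r        $        error: top is terminal r but lookahead is $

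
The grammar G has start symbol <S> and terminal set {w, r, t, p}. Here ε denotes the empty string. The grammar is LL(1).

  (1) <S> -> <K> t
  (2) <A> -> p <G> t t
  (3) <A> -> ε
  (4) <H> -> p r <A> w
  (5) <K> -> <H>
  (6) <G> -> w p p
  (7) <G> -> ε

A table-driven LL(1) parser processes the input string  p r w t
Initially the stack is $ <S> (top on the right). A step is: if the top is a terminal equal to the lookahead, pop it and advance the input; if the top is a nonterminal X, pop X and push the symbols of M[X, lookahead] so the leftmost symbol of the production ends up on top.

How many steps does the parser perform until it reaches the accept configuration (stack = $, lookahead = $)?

     Stack          Input      Action
  1  $ <S>          p r w t $  expand <S> -> <K> t
  2  $ t <K>        p r w t $  expand <K> -> <H>
  3  $ t <H>        p r w t $  expand <H> -> p r <A> w
  4  $ t w <A> r p  p r w t $  match p
  5  $ t w <A> r    r w t $    match r
  6  $ t w <A>      w t $      expand <A> -> ε
  7  $ t w          w t $      match w
  8  $ t            t $        match t
Accept reached after 8 steps.

8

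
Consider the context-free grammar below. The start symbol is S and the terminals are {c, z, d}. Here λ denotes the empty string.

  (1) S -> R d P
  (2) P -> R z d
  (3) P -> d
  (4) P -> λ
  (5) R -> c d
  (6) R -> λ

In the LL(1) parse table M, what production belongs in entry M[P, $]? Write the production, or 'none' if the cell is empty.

FIRST(R): from R->c d we get {c}; from R->λ we get {λ}. So FIRST(R) = {λ, c}.
FIRST(S): from S->R d P we get {c, d}. So FIRST(S) = {c, d}.
FIRST(P): from P->R z d we get {c, z}; from P->d we get {d}; from P->λ we get {λ}. So FIRST(P) = {λ, c, d, z}.
FOLLOW(S) includes $ since S is the start symbol.
FOLLOW(S): S appears on no right-hand side. Thus FOLLOW(S) = {$}.
FOLLOW(P): in S->R d P, the suffix after P is empty, so FOLLOW(P) ⊇ FOLLOW(S) = {$}. Thus FOLLOW(P) = {$}.
For P -> R z d: FIRST(R z d) = {c, z}, so it goes in M[P, t] for t ∈ {c, z}.
For P -> d: FIRST(d) = {d}, so it goes in M[P, t] for t ∈ {d}.
For P -> λ: FIRST(λ) = {λ}, so it goes in M[P, t] for t ∈ {}; since λ ∈ FIRST, also for every t ∈ FOLLOW(P) = {$}.

P -> λ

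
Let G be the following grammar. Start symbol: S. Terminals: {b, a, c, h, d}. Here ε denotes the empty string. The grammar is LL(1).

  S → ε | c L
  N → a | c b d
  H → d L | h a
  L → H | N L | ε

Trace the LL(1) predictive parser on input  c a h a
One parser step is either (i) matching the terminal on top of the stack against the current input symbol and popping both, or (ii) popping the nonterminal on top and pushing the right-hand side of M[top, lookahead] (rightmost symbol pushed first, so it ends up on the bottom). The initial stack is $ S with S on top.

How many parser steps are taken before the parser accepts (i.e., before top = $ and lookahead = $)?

step 1: stack=$ S  input=c a h a $  — expand S → c L
step 2: stack=$ L c  input=c a h a $  — match c
step 3: stack=$ L  input=a h a $  — expand L → N L
step 4: stack=$ L N  input=a h a $  — expand N → a
step 5: stack=$ L a  input=a h a $  — match a
step 6: stack=$ L  input=h a $  — expand L → H
step 7: stack=$ H  input=h a $  — expand H → h a
step 8: stack=$ a h  input=h a $  — match h
step 9: stack=$ a  input=a $  — match a
Accept reached after 9 steps.

9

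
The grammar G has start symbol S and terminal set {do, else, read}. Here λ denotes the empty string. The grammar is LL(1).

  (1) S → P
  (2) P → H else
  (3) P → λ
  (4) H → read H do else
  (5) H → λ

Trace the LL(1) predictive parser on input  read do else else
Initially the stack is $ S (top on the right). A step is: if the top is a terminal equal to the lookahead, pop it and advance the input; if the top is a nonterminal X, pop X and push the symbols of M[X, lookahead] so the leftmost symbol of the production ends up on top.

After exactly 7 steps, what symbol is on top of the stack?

else

     Stack                  Input                Action
  1  $ S                    read do else else $  expand S → P
  2  $ P                    read do else else $  expand P → H else
  3  $ else H               read do else else $  expand H → read H do else
  4  $ else else do H read  read do else else $  match read
  5  $ else else do H       do else else $       expand H → λ
  6  $ else else do         do else else $       match do
  7  $ else else            else else $          match else
Stack after step 7: $ else (top = else).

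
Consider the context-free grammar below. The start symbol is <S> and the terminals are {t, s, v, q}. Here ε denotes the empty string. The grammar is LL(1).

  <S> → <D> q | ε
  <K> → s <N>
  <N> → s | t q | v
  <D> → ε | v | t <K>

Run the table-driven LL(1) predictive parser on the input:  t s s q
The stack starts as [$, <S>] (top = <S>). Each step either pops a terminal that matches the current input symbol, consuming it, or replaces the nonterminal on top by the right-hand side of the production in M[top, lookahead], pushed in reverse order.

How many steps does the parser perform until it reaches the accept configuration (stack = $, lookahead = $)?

8

     Stack      Input      Action
  1  $ <S>      t s s q $  expand <S> → <D> q
  2  $ q <D>    t s s q $  expand <D> → t <K>
  3  $ q <K> t  t s s q $  match t
  4  $ q <K>    s s q $    expand <K> → s <N>
  5  $ q <N> s  s s q $    match s
  6  $ q <N>    s q $      expand <N> → s
  7  $ q s      s q $      match s
  8  $ q        q $        match q
Accept reached after 8 steps.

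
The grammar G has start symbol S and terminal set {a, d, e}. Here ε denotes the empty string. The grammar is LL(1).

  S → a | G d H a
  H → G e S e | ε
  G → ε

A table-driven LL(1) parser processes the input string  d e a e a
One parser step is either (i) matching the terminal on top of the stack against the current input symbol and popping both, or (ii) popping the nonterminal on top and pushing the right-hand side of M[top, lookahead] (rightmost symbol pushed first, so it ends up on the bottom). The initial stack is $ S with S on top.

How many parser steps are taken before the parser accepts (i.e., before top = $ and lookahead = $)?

10

step 1: stack=$ S  input=d e a e a $  — expand S → G d H a
step 2: stack=$ a H d G  input=d e a e a $  — expand G → ε
step 3: stack=$ a H d  input=d e a e a $  — match d
step 4: stack=$ a H  input=e a e a $  — expand H → G e S e
step 5: stack=$ a e S e G  input=e a e a $  — expand G → ε
step 6: stack=$ a e S e  input=e a e a $  — match e
step 7: stack=$ a e S  input=a e a $  — expand S → a
step 8: stack=$ a e a  input=a e a $  — match a
step 9: stack=$ a e  input=e a $  — match e
step 10: stack=$ a  input=a $  — match a
Accept reached after 10 steps.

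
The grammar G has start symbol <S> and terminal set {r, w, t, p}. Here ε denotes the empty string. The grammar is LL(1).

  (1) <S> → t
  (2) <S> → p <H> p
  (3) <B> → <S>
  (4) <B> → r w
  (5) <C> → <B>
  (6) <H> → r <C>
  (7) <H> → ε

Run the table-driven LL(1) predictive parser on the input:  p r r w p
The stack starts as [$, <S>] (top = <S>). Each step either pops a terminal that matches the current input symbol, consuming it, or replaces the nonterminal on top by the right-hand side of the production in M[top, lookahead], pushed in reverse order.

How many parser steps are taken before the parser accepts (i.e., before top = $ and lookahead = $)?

9

step 1: stack=$ <S>  input=p r r w p $  — expand <S> → p <H> p
step 2: stack=$ p <H> p  input=p r r w p $  — match p
step 3: stack=$ p <H>  input=r r w p $  — expand <H> → r <C>
step 4: stack=$ p <C> r  input=r r w p $  — match r
step 5: stack=$ p <C>  input=r w p $  — expand <C> → <B>
step 6: stack=$ p <B>  input=r w p $  — expand <B> → r w
step 7: stack=$ p w r  input=r w p $  — match r
step 8: stack=$ p w  input=w p $  — match w
step 9: stack=$ p  input=p $  — match p
Accept reached after 9 steps.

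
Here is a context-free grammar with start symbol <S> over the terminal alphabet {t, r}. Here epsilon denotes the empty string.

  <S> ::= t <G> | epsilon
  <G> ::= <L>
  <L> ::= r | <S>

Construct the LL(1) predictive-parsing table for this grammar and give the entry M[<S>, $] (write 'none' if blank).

FIRST(<S>): from <S>::=t <G> we get {t}; from <S>::=epsilon we get {epsilon}. So FIRST(<S>) = {epsilon, t}.
FIRST(<L>): from <L>::=r we get {r}; from <L>::=<S> we get {epsilon, t}. So FIRST(<L>) = {epsilon, r, t}.
FIRST(<G>): from <G>::=<L> we get {epsilon, r, t}. So FIRST(<G>) = {epsilon, r, t}.
FOLLOW(<S>) includes $ since <S> is the start symbol.
FOLLOW(<S>): in <L>::=<S>, the suffix after <S> is empty, so FOLLOW(<S>) ⊇ FOLLOW(<L>) = {$}. Thus FOLLOW(<S>) = {$}.
FOLLOW(<L>): in <G>::=<L>, the suffix after <L> is empty, so FOLLOW(<L>) ⊇ FOLLOW(<G>) = {$}. Thus FOLLOW(<L>) = {$}.
For <S> ::= t <G>: FIRST(t <G>) = {t}, so it goes in M[<S>, t] for t ∈ {t}.
For <S> ::= epsilon: FIRST(epsilon) = {epsilon}, so it goes in M[<S>, t] for t ∈ {}; since epsilon ∈ FIRST, also for every t ∈ FOLLOW(<S>) = {$}.

<S> ::= epsilon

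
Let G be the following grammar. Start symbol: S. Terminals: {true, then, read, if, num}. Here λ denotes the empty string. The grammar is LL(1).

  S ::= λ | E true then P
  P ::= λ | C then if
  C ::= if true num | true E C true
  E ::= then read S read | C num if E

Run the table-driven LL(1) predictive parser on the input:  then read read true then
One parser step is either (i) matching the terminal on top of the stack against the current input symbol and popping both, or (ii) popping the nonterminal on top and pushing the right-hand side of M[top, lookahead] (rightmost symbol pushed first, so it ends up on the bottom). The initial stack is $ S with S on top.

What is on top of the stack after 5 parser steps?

read

step 1: stack=$ S  input=then read read true then $  — expand S ::= E true then P
step 2: stack=$ P then true E  input=then read read true then $  — expand E ::= then read S read
step 3: stack=$ P then true read S read then  input=then read read true then $  — match then
step 4: stack=$ P then true read S read  input=read read true then $  — match read
step 5: stack=$ P then true read S  input=read true then $  — expand S ::= λ
Stack after step 5: $ P then true read (top = read).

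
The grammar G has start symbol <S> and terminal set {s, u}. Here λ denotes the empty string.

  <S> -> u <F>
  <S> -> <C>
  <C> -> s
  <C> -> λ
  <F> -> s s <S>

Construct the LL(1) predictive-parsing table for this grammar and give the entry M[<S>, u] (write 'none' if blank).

<S> -> u <F>

FIRST(<C>) = {λ, s}
FIRST(<F>) = {s}
FIRST(<S>) = {λ, s, u}  (via <C>)
FOLLOW(<S>) includes $ since <S> is the start symbol.
FOLLOW(<S>): in <F>->s s <S>, the suffix after <S> is empty, so FOLLOW(<S>) ⊇ FOLLOW(<F>) = {$}. Thus FOLLOW(<S>) = {$}.
FOLLOW(<F>): in <S>->u <F>, the suffix after <F> is empty, so FOLLOW(<F>) ⊇ FOLLOW(<S>) = {$}. Thus FOLLOW(<F>) = {$}.
For <S> -> u <F>: FIRST(u <F>) = {u}, so it goes in M[<S>, t] for t ∈ {u}.
For <S> -> <C>: FIRST(<C>) = {λ, s}, so it goes in M[<S>, t] for t ∈ {s}; since λ ∈ FIRST, also for every t ∈ FOLLOW(<S>) = {$}.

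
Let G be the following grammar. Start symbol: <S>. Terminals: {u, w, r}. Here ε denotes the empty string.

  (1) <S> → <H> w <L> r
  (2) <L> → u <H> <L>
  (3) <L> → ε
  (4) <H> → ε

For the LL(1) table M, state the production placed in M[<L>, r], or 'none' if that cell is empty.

FIRST(<L>) = {ε, u}
FIRST(<H>) = {ε}
FIRST(<S>) = {w}  (via <H> w <L> r)
FOLLOW(<S>) includes $ since <S> is the start symbol.
FOLLOW(<L>): in <S>→<H> w <L> r, <L> is followed by r with FIRST {r}; in <L>→u <H> <L>, the suffix after <L> is empty (adds nothing new). Thus FOLLOW(<L>) = {r}.
For <L> → u <H> <L>: FIRST(u <H> <L>) = {u}, so it goes in M[<L>, t] for t ∈ {u}.
For <L> → ε: FIRST(ε) = {ε}, so it goes in M[<L>, t] for t ∈ {}; since ε ∈ FIRST, also for every t ∈ FOLLOW(<L>) = {r}.

<L> → ε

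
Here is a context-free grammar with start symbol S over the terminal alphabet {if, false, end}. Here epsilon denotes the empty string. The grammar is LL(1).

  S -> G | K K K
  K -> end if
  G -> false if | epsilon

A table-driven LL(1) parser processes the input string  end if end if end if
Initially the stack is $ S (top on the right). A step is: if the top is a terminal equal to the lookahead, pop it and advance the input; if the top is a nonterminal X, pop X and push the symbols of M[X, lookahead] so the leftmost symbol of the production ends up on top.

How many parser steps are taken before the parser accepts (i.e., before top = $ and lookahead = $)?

      Stack         Input                   Action
   1  $ S           end if end if end if $  expand S -> K K K
   2  $ K K K       end if end if end if $  expand K -> end if
   3  $ K K if end  end if end if end if $  match end
   4  $ K K if      if end if end if $      match if
   5  $ K K         end if end if $         expand K -> end if
   6  $ K if end    end if end if $         match end
   7  $ K if        if end if $             match if
   8  $ K           end if $                expand K -> end if
   9  $ if end      end if $                match end
  10  $ if          if $                    match if
Accept reached after 10 steps.

10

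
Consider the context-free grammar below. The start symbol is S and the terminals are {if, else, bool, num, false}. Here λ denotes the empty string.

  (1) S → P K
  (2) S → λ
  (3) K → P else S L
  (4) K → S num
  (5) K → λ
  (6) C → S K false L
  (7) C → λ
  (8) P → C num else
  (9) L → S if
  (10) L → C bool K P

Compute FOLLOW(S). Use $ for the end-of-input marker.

FIRST(S): from S→P K we get {false, num}; from S→λ we get {λ}. So FIRST(S) = {λ, false, num}.
FIRST(K): from K→P else S L we get {false, num}; from K→S num we get {false, num}; from K→λ we get {λ}. So FIRST(K) = {λ, false, num}.
FIRST(C): from C→S K false L we get {false, num}; from C→λ we get {λ}. So FIRST(C) = {λ, false, num}.
FIRST(P): from P→C num else we get {false, num}. So FIRST(P) = {false, num}.
FIRST(L): from L→S if we get {false, if, num}; from L→C bool K P we get {bool, false, num}. So FIRST(L) = {bool, false, if, num}.
FOLLOW(S) includes $ since S is the start symbol.
FOLLOW(S): in K→P else S L, S is followed by L with FIRST {bool, false, if, num}; in K→S num, S is followed by num with FIRST {num}; in C→S K false L, S is followed by K false L with FIRST {false, num}; in L→S if, S is followed by if with FIRST {if}. Thus FOLLOW(S) = {$, bool, false, if, num}.
FOLLOW(K): in S→P K, the suffix after K is empty, so FOLLOW(K) ⊇ FOLLOW(S) = {$, bool, false, if, num}; in C→S K false L, K is followed by false L with FIRST {false}; in L→C bool K P, K is followed by P with FIRST {false, num}. Thus FOLLOW(K) = {$, bool, false, if, num}.
FOLLOW(C): in P→C num else, C is followed by num else with FIRST {num}; in L→C bool K P, C is followed by bool K P with FIRST {bool}. Thus FOLLOW(C) = {bool, num}.
FOLLOW(L): in K→P else S L, the suffix after L is empty, so FOLLOW(L) ⊇ FOLLOW(K) = {$, bool, false, if, num}; in C→S K false L, the suffix after L is empty, so FOLLOW(L) ⊇ FOLLOW(C) = {bool, num}. Thus FOLLOW(L) = {$, bool, false, if, num}.
FOLLOW(P): in S→P K, P is followed by K with FIRST {λ, false, num}; in S→P K, the suffix after P is nullable, so FOLLOW(P) ⊇ FOLLOW(S) = {$, bool, false, if, num}; in K→P else S L, P is followed by else S L with FIRST {else}; in L→C bool K P, the suffix after P is empty, so FOLLOW(P) ⊇ FOLLOW(L) = {$, bool, false, if, num}. Thus FOLLOW(P) = {$, bool, else, false, if, num}.

{$, bool, false, if, num}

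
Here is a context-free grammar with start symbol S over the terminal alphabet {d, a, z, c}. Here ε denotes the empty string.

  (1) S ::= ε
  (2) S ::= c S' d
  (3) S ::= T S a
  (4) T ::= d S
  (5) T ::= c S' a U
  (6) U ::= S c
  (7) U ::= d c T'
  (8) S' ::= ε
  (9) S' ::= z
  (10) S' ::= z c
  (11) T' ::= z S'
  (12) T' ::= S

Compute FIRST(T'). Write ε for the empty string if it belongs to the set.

{ε, c, d, z}

FIRST(T): from T::=d S we get {d}; from T::=c S' a U we get {c}. So FIRST(T) = {c, d}.
FIRST(S'): from S'::=ε we get {ε}; from S'::=z we get {z}; from S'::=z c we get {z}. So FIRST(S') = {ε, z}.
FIRST(S): from S::=ε we get {ε}; from S::=c S' d we get {c}; from S::=T S a we get {c, d}. So FIRST(S) = {ε, c, d}.
FIRST(U): from U::=S c we get {c, d}; from U::=d c T' we get {d}. So FIRST(U) = {c, d}.
FIRST(T'): from T'::=z S' we get {z}; from T'::=S we get {ε, c, d}. So FIRST(T') = {ε, c, d, z}.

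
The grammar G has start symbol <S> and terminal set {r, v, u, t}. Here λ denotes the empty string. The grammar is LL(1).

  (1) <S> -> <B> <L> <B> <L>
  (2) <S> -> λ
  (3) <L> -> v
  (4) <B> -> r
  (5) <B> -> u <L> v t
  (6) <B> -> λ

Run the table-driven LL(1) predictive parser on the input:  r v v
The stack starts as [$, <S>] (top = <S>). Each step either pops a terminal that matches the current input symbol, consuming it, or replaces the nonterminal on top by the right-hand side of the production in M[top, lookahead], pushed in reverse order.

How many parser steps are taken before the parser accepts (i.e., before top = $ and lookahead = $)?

8

     Stack              Input    Action
  1  $ <S>              r v v $  expand <S> -> <B> <L> <B> <L>
  2  $ <L> <B> <L> <B>  r v v $  expand <B> -> r
  3  $ <L> <B> <L> r    r v v $  match r
  4  $ <L> <B> <L>      v v $    expand <L> -> v
  5  $ <L> <B> v        v v $    match v
  6  $ <L> <B>          v $      expand <B> -> λ
  7  $ <L>              v $      expand <L> -> v
  8  $ v                v $      match v
Accept reached after 8 steps.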